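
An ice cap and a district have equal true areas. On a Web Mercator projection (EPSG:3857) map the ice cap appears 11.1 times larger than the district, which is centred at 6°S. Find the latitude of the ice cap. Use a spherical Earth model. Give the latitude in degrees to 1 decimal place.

72.6°

Mercator areal scale is sec²φ, so apparent-area ratio = sec²φ₁ / sec²φ₂ = cos²φ₂ / cos²φ₁.
cos²φ₂ / cos²φ₁ = 11.1  ⇒  cos φ₁ = cos 6° / √11.1 = 0.9945/3.332 = 0.2985.
φ₁ = arccos(0.2985) ≈ 72.6°.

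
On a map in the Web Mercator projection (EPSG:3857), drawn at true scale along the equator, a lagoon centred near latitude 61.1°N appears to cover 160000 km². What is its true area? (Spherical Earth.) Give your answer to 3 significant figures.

37400 km²

The Mercator projection is conformal; its linear scale factor is the same in every direction and equals sec φ = 1/cos φ.
Areal scale = k² = sec²φ = 1/cos²(61.1°) = 1/0.4833² = 4.282.
True area = apparent / (areal scale) = 160000 / 4.282 ≈ 37400 km².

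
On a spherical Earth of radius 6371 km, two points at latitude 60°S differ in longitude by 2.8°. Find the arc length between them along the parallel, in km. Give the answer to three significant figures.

156 km

Arc length along a parallel = R cos φ · Δλ (with Δλ in radians).
= 6371 × cos 60° × (2.8° × π/180) = 6371 × 0.5000 × 0.04887 ≈ 156 km.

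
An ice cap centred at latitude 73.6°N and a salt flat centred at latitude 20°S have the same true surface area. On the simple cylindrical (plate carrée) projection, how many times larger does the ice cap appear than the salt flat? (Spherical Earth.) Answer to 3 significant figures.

3.33

Plate carrée maps x = Rλ, y = Rφ. The meridian scale is h = 1 and the parallel scale is k = 1/cos φ = sec φ.
Areal scale at 73.6°: h·k = 1.000 × 3.542 = 3.542.
Areal scale at 20°: h·k = 1.000 × 1.064 = 1.064.
Ratio = 3.542/1.064 ≈ 3.33.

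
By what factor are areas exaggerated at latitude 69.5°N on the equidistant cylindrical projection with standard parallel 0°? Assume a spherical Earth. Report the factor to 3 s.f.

2.86

Plate carrée maps x = Rλ, y = Rφ. The meridian scale is h = 1 and the parallel scale is k = 1/cos φ = sec φ.
Areal scale = h·k = 1 × sec φ; at 69.5°, h = 1.000, k = 2.855, so h·k = 2.855.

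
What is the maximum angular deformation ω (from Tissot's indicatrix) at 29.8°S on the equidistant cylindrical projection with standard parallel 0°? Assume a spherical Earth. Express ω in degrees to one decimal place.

In the plate carrée (x = Rλ, y = Rφ), meridians are true-scale (h = 1) and parallels are stretched by k = sec φ.
At 29.8°: h = 1.000, k = 1.152; principal scales a = 1.152, b = 1.000.
sin(ω/2) = (a − b)/(a + b) = 0.1524/2.152 = 0.07080, so ω = 2 arcsin(0.07080) ≈ 8.1°.

8.1°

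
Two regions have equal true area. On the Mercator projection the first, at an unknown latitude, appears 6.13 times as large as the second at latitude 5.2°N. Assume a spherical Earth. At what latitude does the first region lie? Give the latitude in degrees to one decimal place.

Mercator areal scale is sec²φ, so apparent-area ratio = sec²φ₁ / sec²φ₂ = cos²φ₂ / cos²φ₁.
cos²φ₂ / cos²φ₁ = 6.13  ⇒  cos φ₁ = cos 5.2° / √6.13 = 0.9959/2.476 = 0.4022.
φ₁ = arccos(0.4022) ≈ 66.3°.

66.3°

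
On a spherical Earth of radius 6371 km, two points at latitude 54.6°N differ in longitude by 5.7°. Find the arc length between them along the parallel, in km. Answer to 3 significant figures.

Arc length along a parallel = R cos φ · Δλ (with Δλ in radians).
= 6371 × cos 54.6° × (5.7° × π/180) = 6371 × 0.5793 × 0.09948 ≈ 367 km.

367 km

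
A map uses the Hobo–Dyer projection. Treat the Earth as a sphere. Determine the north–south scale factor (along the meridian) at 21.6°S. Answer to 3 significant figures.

The Hobo–Dyer projection is cylindrical equal-area with φ₀ = 37.5°. A cylindrical equal-area projection with standard parallel φ₀ has meridian scale h = cos φ / cos φ₀ and parallel scale k = cos φ₀ / cos φ (so areas are preserved, h·k = 1).
h = cos 21.6° / cos 37.5° = 0.9298/0.7934 = 1.172.

1.17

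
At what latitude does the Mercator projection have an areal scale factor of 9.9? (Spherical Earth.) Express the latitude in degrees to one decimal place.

Mercator areal scale is sec²φ.
sec²φ = 9.9  ⇒  cos²φ = 0.1010  ⇒  cos φ = 0.3178.
φ = arccos(0.3178) ≈ 71.5°.

71.5°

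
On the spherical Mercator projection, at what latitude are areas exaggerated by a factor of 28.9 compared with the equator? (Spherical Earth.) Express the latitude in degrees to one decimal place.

79.3°

Mercator areal scale is sec²φ.
sec²φ = 28.9  ⇒  cos²φ = 0.03460  ⇒  cos φ = 0.1860.
φ = arccos(0.1860) ≈ 79.3°.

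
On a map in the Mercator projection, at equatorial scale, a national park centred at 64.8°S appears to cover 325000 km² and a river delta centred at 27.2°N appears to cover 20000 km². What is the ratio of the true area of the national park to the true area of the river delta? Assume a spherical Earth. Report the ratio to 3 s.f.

Since Mercator area scale is 1/cos²φ, the true area equals the apparent area multiplied by cos²φ.
True area of national park: 325000 × cos²(64.8°) = 325000 × 0.1813 = 58920 km².
True area of river delta: 20000 × cos²(27.2°) = 20000 × 0.7911 = 15820 km².
Ratio = 58920 / 15820 ≈ 3.72.

3.72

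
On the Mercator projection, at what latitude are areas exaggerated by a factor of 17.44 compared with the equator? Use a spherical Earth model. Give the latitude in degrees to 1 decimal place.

76.1°

Mercator areal scale is sec²φ.
sec²φ = 17.44  ⇒  cos²φ = 0.05734  ⇒  cos φ = 0.2395.
φ = arccos(0.2395) ≈ 76.1°.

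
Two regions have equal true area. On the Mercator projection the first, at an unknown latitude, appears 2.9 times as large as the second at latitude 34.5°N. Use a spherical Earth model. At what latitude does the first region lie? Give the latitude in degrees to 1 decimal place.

61.1°

Mercator areal scale is sec²φ, so apparent-area ratio = sec²φ₁ / sec²φ₂ = cos²φ₂ / cos²φ₁.
cos²φ₂ / cos²φ₁ = 2.9  ⇒  cos φ₁ = cos 34.5° / √2.9 = 0.8241/1.703 = 0.4839.
φ₁ = arccos(0.4839) ≈ 61.1°.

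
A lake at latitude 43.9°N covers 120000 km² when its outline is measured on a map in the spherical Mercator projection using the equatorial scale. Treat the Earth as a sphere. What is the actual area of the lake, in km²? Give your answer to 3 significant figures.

62300 km²

For Mercator, h = k = sec φ (a conformal cylindrical projection has a single point scale, 1/cos φ).
Areal scale = k² = sec²φ = 1/cos²(43.9°) = 1/0.7206² = 1.926.
True area = apparent / (areal scale) = 120000 / 1.926 ≈ 62300 km².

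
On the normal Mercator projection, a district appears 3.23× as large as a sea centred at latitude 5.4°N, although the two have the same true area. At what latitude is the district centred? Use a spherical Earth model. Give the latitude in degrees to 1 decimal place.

On Mercator, (apparent₁)/(apparent₂) = sec²φ₁ / sec²φ₂ when true areas are equal.
cos²φ₂ / cos²φ₁ = 3.23  ⇒  cos φ₁ = cos 5.4° / √3.23 = 0.9956/1.797 = 0.5539.
φ₁ = arccos(0.5539) ≈ 56.4°.

56.4°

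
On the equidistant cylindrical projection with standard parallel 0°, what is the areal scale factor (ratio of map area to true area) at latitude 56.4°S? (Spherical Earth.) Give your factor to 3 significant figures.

1.81

For the equirectangular projection with φ₀ = 0 (plate carrée), h = 1 along meridians and k = sec φ along parallels.
Areal scale = h·k = 1 × sec φ; at 56.4°, h = 1.000, k = 1.807, so h·k = 1.807.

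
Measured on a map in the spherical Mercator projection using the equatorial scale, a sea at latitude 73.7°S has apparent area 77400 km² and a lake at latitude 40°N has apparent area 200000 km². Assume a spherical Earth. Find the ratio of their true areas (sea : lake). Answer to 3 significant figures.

Since Mercator area scale is 1/cos²φ, the true area equals the apparent area multiplied by cos²φ.
True area of sea: 77400 × cos²(73.7°) = 77400 × 0.07877 = 6097 km².
True area of lake: 200000 × cos²(40°) = 200000 × 0.5868 = 117400 km².
Ratio = 6097 / 117400 ≈ 0.0519.

0.0519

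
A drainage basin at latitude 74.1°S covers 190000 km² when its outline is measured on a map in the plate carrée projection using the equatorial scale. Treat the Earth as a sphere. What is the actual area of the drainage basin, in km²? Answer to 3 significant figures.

For the equirectangular projection with φ₀ = 0 (plate carrée), h = 1 along meridians and k = sec φ along parallels.
Areal scale = h·k = 1 × sec φ; at 74.1°, h = 1.000, k = 3.650, so h·k = 3.650.
True area = apparent / (areal scale) = 190000 / 3.650 ≈ 52100 km².

52100 km²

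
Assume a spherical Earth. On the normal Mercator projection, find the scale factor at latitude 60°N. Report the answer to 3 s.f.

Mercator is conformal, so the point scale is isotropic: h = k = sec φ = 1/cos φ.
k = 1/cos 60° = 1/0.5000 = 2.000.

2.00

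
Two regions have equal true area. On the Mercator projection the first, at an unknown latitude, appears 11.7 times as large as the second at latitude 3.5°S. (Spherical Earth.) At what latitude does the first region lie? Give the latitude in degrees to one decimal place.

On Mercator, (apparent₁)/(apparent₂) = sec²φ₁ / sec²φ₂ when true areas are equal.
cos²φ₂ / cos²φ₁ = 11.7  ⇒  cos φ₁ = cos 3.5° / √11.7 = 0.9981/3.421 = 0.2918.
φ₁ = arccos(0.2918) ≈ 73.0°.

73.0°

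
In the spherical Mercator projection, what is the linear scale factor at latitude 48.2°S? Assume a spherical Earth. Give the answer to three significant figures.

1.50

For Mercator, h = k = sec φ (a conformal cylindrical projection has a single point scale, 1/cos φ).
k = 1/cos 48.2° = 1/0.6665 = 1.500.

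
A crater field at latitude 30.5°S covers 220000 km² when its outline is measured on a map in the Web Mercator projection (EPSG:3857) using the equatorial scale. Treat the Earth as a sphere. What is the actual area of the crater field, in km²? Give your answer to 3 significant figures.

163000 km²

The Mercator projection is conformal; its linear scale factor is the same in every direction and equals sec φ = 1/cos φ.
Areal scale = k² = sec²φ = 1/cos²(30.5°) = 1/0.8616² = 1.347.
True area = apparent / (areal scale) = 220000 / 1.347 ≈ 163000 km².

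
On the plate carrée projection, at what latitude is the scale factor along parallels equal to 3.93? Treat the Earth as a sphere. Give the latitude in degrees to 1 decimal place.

75.3°

Plate carrée: h = 1, k = sec φ along parallels.
sec φ = 3.93  ⇒  cos φ = 0.2545  ⇒  φ ≈ 75.3°.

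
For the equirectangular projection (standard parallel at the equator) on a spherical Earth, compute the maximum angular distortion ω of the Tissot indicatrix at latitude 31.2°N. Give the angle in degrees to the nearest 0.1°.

8.9°

In the plate carrée (x = Rλ, y = Rφ), meridians are true-scale (h = 1) and parallels are stretched by k = sec φ.
At 31.2°: h = 1.000, k = 1.169; principal scales a = 1.169, b = 1.000.
sin(ω/2) = (a − b)/(a + b) = 0.1691/2.169 = 0.07796, so ω = 2 arcsin(0.07796) ≈ 8.9°.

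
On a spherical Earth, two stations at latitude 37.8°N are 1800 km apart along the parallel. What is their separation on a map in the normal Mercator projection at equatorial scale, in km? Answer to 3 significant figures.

2280 km

Mercator is conformal, so the point scale is isotropic: h = k = sec φ = 1/cos φ.
Along the parallel, k = sec 37.8° = 1/0.7902 = 1.266.
Map distance = 1800 × 1.266 ≈ 2280 km.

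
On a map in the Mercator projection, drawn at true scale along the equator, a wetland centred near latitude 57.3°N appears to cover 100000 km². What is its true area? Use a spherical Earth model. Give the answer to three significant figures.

The Mercator projection is conformal; its linear scale factor is the same in every direction and equals sec φ = 1/cos φ.
Areal scale = k² = sec²φ = 1/cos²(57.3°) = 1/0.5402² = 3.426.
True area = apparent / (areal scale) = 100000 / 3.426 ≈ 29200 km².

29200 km²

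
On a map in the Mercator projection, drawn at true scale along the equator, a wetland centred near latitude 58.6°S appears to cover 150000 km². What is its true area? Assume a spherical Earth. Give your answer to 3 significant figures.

The Mercator projection is conformal; its linear scale factor is the same in every direction and equals sec φ = 1/cos φ.
Areal scale = k² = sec²φ = 1/cos²(58.6°) = 1/0.5210² = 3.684.
True area = apparent / (areal scale) = 150000 / 3.684 ≈ 40700 km².

40700 km²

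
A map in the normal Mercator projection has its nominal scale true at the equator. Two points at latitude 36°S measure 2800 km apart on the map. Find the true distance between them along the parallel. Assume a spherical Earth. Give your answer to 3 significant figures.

For Mercator, h = k = sec φ (a conformal cylindrical projection has a single point scale, 1/cos φ).
Along the parallel at 36°, map distances are exaggerated by k = sec 36° = 1.236.
True distance = 2800 / 1.236 = 2800 × cos 36° ≈ 2270 km.

2270 km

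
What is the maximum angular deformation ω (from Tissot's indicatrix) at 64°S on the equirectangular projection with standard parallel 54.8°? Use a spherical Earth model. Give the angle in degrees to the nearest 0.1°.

15.6°

In the equirectangular projection with standard parallel φ₀ = 54.8° (x = Rλ cos φ₀, y = Rφ), meridians are true-scale (h = 1) and the parallel scale is k = cos φ₀ / cos φ.
At 64°: h = 1.000, k = 1.315; principal scales a = 1.315, b = 1.000.
sin(ω/2) = (a − b)/(a + b) = 0.3149/2.315 = 0.1360, so ω = 2 arcsin(0.1360) ≈ 15.6°.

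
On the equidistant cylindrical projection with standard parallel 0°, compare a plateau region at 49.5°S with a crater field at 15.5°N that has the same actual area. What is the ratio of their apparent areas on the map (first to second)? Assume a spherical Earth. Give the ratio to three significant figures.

In the plate carrée (x = Rλ, y = Rφ), meridians are true-scale (h = 1) and parallels are stretched by k = sec φ.
Areal scale at 49.5°: h·k = 1.000 × 1.540 = 1.540.
Areal scale at 15.5°: h·k = 1.000 × 1.038 = 1.038.
Ratio = 1.540/1.038 ≈ 1.48.

1.48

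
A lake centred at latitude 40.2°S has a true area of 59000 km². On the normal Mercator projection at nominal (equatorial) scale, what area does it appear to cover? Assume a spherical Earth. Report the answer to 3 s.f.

The Mercator projection is conformal; its linear scale factor is the same in every direction and equals sec φ = 1/cos φ.
Areal scale = k² = sec²φ = 1/cos²(40.2°) = 1/0.7638² = 1.714.
Apparent area = 59000 × 1.714 ≈ 101000 km².

101000 km²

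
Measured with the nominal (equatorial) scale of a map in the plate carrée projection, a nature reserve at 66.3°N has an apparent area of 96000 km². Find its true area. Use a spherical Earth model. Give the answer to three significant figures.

38600 km²

For the equirectangular projection with φ₀ = 0 (plate carrée), h = 1 along meridians and k = sec φ along parallels.
Areal scale = h·k = 1 × sec φ; at 66.3°, h = 1.000, k = 2.488, so h·k = 2.488.
True area = apparent / (areal scale) = 96000 / 2.488 ≈ 38600 km².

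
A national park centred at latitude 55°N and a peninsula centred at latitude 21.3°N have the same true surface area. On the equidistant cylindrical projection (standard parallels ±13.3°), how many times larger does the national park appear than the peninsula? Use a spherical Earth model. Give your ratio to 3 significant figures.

In the equirectangular projection with standard parallel φ₀ = 13.3° (x = Rλ cos φ₀, y = Rφ), meridians are true-scale (h = 1) and the parallel scale is k = cos φ₀ / cos φ.
Areal scale at 55°: h·k = 1.000 × 1.697 = 1.697.
Areal scale at 21.3°: h·k = 1.000 × 1.045 = 1.045.
Ratio = 1.697/1.045 ≈ 1.62.

1.62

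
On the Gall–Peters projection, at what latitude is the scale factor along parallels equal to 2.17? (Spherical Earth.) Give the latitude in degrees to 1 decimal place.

71.0°

The Gall–Peters projection is cylindrical equal-area with φ₀ = 45°. For cylindrical equal-area with standard parallel φ₀, h = cos φ / cos φ₀ and k = cos φ₀ / cos φ, so h·k = 1.
k = cos φ₀ / cos φ = 2.17  ⇒  cos φ = cos 45° / 2.17 = 0.3259.
φ = arccos(0.3259) ≈ 71.0°.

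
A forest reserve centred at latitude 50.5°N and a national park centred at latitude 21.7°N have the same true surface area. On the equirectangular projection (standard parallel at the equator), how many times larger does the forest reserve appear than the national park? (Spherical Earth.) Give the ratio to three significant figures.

Plate carrée maps x = Rλ, y = Rφ. The meridian scale is h = 1 and the parallel scale is k = 1/cos φ = sec φ.
Areal scale at 50.5°: h·k = 1.000 × 1.572 = 1.572.
Areal scale at 21.7°: h·k = 1.000 × 1.076 = 1.076.
Ratio = 1.572/1.076 ≈ 1.46.

1.46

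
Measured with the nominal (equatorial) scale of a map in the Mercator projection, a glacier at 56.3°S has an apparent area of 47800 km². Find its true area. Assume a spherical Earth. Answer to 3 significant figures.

For Mercator, h = k = sec φ (a conformal cylindrical projection has a single point scale, 1/cos φ).
Areal scale = k² = sec²φ = 1/cos²(56.3°) = 1/0.5548² = 3.248.
True area = apparent / (areal scale) = 47800 / 3.248 ≈ 14700 km².

14700 km²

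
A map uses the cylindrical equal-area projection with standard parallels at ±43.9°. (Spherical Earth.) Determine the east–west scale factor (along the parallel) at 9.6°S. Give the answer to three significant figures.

0.731

Cylindrical equal-area (φ₀ = 43.9°): h = cos φ / cos 43.9° along meridians, k = cos 43.9° / cos φ along parallels; h·k = 1.
k = cos 43.9° / cos 9.6° = 0.7206/0.9860 = 0.7308.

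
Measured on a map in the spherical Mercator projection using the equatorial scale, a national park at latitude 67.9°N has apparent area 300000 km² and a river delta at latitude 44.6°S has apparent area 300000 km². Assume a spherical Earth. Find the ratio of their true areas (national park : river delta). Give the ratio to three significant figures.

0.279

Mercator's areal exaggeration is sec²φ; hence true area = (apparent area) · cos²φ.
True area of national park: 300000 × cos²(67.9°) = 300000 × 0.1415 = 42460 km².
True area of river delta: 300000 × cos²(44.6°) = 300000 × 0.5070 = 152100 km².
Ratio = 42460 / 152100 ≈ 0.279.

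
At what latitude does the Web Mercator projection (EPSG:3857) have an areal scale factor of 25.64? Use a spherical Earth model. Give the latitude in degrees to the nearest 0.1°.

Mercator areal scale is sec²φ.
sec²φ = 25.64  ⇒  cos²φ = 0.03900  ⇒  cos φ = 0.1975.
φ = arccos(0.1975) ≈ 78.6°.

78.6°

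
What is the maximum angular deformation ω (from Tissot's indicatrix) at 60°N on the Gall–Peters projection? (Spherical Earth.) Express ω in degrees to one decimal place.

38.9°

The Gall–Peters projection is cylindrical equal-area with φ₀ = 45°. For cylindrical equal-area with standard parallel φ₀, h = cos φ / cos φ₀ and k = cos φ₀ / cos φ, so h·k = 1.
At 60°: h = 0.7071, k = 1.414; principal scales a = 1.414, b = 0.7071.
sin(ω/2) = (a − b)/(a + b) = 0.7071/2.121 = 0.3333, so ω = 2 arcsin(0.3333) ≈ 38.9°.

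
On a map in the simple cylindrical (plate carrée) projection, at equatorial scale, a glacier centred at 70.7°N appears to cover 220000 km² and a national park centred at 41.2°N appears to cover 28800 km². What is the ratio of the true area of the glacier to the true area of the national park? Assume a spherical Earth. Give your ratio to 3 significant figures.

Plate carrée has h = 1 and k = sec φ, giving areal scale sec φ; true area = (apparent area) · cos φ.
True area of glacier: 220000 × cos(70.7°) = 220000 × 0.3305 = 72710 km².
True area of national park: 28800 × cos(41.2°) = 28800 × 0.7524 = 21670 km².
Ratio = 72710 / 21670 ≈ 3.36.

3.36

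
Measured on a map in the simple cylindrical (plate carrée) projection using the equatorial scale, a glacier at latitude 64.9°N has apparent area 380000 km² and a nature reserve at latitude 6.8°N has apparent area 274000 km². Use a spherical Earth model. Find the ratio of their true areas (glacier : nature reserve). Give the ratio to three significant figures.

0.592

On the plate carrée, areal scale = h·k = 1 × sec φ, so true area = apparent × cos φ.
True area of glacier: 380000 × cos(64.9°) = 380000 × 0.4242 = 161200 km².
True area of nature reserve: 274000 × cos(6.8°) = 274000 × 0.9930 = 272100 km².
Ratio = 161200 / 272100 ≈ 0.592.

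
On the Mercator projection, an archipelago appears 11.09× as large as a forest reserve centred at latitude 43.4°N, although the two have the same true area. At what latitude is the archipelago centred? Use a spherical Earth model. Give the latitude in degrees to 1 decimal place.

On Mercator, (apparent₁)/(apparent₂) = sec²φ₁ / sec²φ₂ when true areas are equal.
cos²φ₂ / cos²φ₁ = 11.09  ⇒  cos φ₁ = cos 43.4° / √11.09 = 0.7266/3.330 = 0.2182.
φ₁ = arccos(0.2182) ≈ 77.4°.

77.4°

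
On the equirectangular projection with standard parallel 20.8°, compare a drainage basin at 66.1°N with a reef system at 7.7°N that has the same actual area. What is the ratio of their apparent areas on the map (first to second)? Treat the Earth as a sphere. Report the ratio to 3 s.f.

2.45

With standard parallel φ₀ = 20.8°, the equirectangular projection gives x = Rλ cos φ₀, y = Rφ, so h = 1 and k = cos 20.8° / cos φ.
Areal scale at 66.1°: h·k = 1.000 × 2.307 = 2.307.
Areal scale at 7.7°: h·k = 1.000 × 0.9433 = 0.9433.
Ratio = 2.307/0.9433 ≈ 2.45.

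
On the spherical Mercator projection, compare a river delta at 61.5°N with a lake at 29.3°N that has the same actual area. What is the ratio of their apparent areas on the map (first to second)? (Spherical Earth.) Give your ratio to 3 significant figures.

3.34

Mercator areal scale is sec²φ.
At 61.5°: sec²(61.5°) = 1/0.4772² = 4.392.
At 29.3°: sec²(29.3°) = 1/0.8721² = 1.315.
Ratio = 4.392/1.315 = cos²(29.3°)/cos²(61.5°) ≈ 3.34.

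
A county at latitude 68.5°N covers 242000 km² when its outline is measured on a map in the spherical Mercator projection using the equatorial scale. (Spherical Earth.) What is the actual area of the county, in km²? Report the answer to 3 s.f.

For Mercator, h = k = sec φ (a conformal cylindrical projection has a single point scale, 1/cos φ).
Areal scale = k² = sec²φ = 1/cos²(68.5°) = 1/0.3665² = 7.445.
True area = apparent / (areal scale) = 242000 / 7.445 ≈ 32500 km².

32500 km²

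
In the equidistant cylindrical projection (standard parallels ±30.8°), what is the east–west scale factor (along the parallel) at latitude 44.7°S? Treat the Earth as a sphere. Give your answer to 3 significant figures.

The equidistant cylindrical projection with φ₀ = 30.8° has h = 1 (meridians true) and k = cos φ₀ / cos φ along parallels.
k = cos 30.8° / cos 44.7° = 0.8590/0.7108 = 1.208.

1.21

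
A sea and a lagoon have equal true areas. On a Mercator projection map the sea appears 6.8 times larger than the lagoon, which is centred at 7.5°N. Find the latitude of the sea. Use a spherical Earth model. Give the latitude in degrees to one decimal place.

67.7°

For equal true areas on Mercator, apparent areas scale as sec²φ, so the ratio is cos²φ₂ / cos²φ₁.
cos²φ₂ / cos²φ₁ = 6.8  ⇒  cos φ₁ = cos 7.5° / √6.8 = 0.9914/2.608 = 0.3802.
φ₁ = arccos(0.3802) ≈ 67.7°.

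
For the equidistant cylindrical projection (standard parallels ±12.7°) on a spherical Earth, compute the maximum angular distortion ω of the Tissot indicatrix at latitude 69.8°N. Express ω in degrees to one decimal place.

With standard parallel φ₀ = 12.7°, the equirectangular projection gives x = Rλ cos φ₀, y = Rφ, so h = 1 and k = cos 12.7° / cos φ.
At 69.8°: h = 1.000, k = 2.825; principal scales a = 2.825, b = 1.000.
sin(ω/2) = (a − b)/(a + b) = 1.825/3.825 = 0.4772, so ω = 2 arcsin(0.4772) ≈ 57.0°.

57.0°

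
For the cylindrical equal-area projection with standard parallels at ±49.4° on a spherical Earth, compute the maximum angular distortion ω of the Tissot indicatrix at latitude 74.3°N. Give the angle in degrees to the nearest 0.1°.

89.7°

A cylindrical equal-area projection with standard parallel φ₀ has meridian scale h = cos φ / cos φ₀ and parallel scale k = cos φ₀ / cos φ (so areas are preserved, h·k = 1).
At 74.3°: h = 0.4158, k = 2.405; principal scales a = 2.405, b = 0.4158.
sin(ω/2) = (a − b)/(a + b) = 1.989/2.821 = 0.7052, so ω = 2 arcsin(0.7052) ≈ 89.7°.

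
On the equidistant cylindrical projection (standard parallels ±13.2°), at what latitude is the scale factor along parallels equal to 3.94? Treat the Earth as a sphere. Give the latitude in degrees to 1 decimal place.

In the equirectangular projection with standard parallel φ₀ = 13.2° (x = Rλ cos φ₀, y = Rφ), meridians are true-scale (h = 1) and the parallel scale is k = cos φ₀ / cos φ.
k = cos φ₀ / cos φ = 3.94  ⇒  cos φ = cos 13.2° / 3.94 = 0.2471.
φ = arccos(0.2471) ≈ 75.7°.

75.7°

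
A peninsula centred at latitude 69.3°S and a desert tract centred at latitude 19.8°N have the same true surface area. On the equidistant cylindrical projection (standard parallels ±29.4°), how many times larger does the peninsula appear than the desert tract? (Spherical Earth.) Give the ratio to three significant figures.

2.66

In the equirectangular projection with standard parallel φ₀ = 29.4° (x = Rλ cos φ₀, y = Rφ), meridians are true-scale (h = 1) and the parallel scale is k = cos φ₀ / cos φ.
Areal scale at 69.3°: h·k = 1.000 × 2.465 = 2.465.
Areal scale at 19.8°: h·k = 1.000 × 0.9260 = 0.9260.
Ratio = 2.465/0.9260 ≈ 2.66.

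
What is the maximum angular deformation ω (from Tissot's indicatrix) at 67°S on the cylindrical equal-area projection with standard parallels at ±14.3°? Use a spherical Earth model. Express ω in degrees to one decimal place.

92.2°

For cylindrical equal-area with standard parallel φ₀, h = cos φ / cos φ₀ and k = cos φ₀ / cos φ, so h·k = 1.
At 67°: h = 0.4032, k = 2.480; principal scales a = 2.480, b = 0.4032.
sin(ω/2) = (a − b)/(a + b) = 2.077/2.883 = 0.7203, so ω = 2 arcsin(0.7203) ≈ 92.2°.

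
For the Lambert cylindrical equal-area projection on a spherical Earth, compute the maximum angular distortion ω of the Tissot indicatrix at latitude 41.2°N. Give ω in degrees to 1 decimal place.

The Lambert cylindrical equal-area projection is the cylindrical equal-area projection with its standard parallel at the equator (φ₀ = 0). Cylindrical equal-area (φ₀ = 0°): h = cos φ / cos 0° along meridians, k = cos 0° / cos φ along parallels; h·k = 1.
At 41.2°: h = 0.7524, k = 1.329; principal scales a = 1.329, b = 0.7524.
sin(ω/2) = (a − b)/(a + b) = 0.5766/2.081 = 0.2770, so ω = 2 arcsin(0.2770) ≈ 32.2°.

32.2°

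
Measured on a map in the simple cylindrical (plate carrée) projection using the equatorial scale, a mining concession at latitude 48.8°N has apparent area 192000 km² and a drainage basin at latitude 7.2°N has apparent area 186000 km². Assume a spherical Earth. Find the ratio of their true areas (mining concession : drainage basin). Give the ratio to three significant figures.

Plate carrée has h = 1 and k = sec φ, giving areal scale sec φ; true area = (apparent area) · cos φ.
True area of mining concession: 192000 × cos(48.8°) = 192000 × 0.6587 = 126500 km².
True area of drainage basin: 186000 × cos(7.2°) = 186000 × 0.9921 = 184500 km².
Ratio = 126500 / 184500 ≈ 0.685.

0.685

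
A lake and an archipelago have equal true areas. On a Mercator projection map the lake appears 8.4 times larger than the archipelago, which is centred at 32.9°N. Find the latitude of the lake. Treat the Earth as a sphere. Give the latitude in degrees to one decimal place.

73.2°

Mercator areal scale is sec²φ, so apparent-area ratio = sec²φ₁ / sec²φ₂ = cos²φ₂ / cos²φ₁.
cos²φ₂ / cos²φ₁ = 8.4  ⇒  cos φ₁ = cos 32.9° / √8.4 = 0.8396/2.898 = 0.2897.
φ₁ = arccos(0.2897) ≈ 73.2°.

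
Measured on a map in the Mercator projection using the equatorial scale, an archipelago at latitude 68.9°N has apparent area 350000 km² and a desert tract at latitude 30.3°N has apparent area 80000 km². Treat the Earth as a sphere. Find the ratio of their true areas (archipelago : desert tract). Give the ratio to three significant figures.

0.761

On Mercator the areal scale is sec²φ, so true area = apparent × cos²φ.
True area of archipelago: 350000 × cos²(68.9°) = 350000 × 0.1296 = 45360 km².
True area of desert tract: 80000 × cos²(30.3°) = 80000 × 0.7455 = 59640 km².
Ratio = 45360 / 59640 ≈ 0.761.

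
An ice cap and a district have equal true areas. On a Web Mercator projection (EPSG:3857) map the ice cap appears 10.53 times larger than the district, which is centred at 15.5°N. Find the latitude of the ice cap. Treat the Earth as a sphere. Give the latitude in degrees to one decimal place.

72.7°

Mercator areal scale is sec²φ, so apparent-area ratio = sec²φ₁ / sec²φ₂ = cos²φ₂ / cos²φ₁.
cos²φ₂ / cos²φ₁ = 10.53  ⇒  cos φ₁ = cos 15.5° / √10.53 = 0.9636/3.245 = 0.2970.
φ₁ = arccos(0.2970) ≈ 72.7°.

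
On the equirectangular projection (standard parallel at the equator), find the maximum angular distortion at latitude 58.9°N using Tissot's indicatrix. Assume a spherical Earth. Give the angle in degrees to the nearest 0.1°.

Plate carrée maps x = Rλ, y = Rφ. The meridian scale is h = 1 and the parallel scale is k = 1/cos φ = sec φ.
At 58.9°: h = 1.000, k = 1.936; principal scales a = 1.936, b = 1.000.
sin(ω/2) = (a − b)/(a + b) = 0.9360/2.936 = 0.3188, so ω = 2 arcsin(0.3188) ≈ 37.2°.

37.2°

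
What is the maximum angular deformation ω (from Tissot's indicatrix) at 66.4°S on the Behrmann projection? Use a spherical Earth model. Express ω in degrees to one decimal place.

80.8°

Behrmann is a cylindrical equal-area projection with standard parallels at ±30°. Cylindrical equal-area (φ₀ = 30°): h = cos φ / cos 30° along meridians, k = cos 30° / cos φ along parallels; h·k = 1.
At 66.4°: h = 0.4623, k = 2.163; principal scales a = 2.163, b = 0.4623.
sin(ω/2) = (a − b)/(a + b) = 1.701/2.625 = 0.6478, so ω = 2 arcsin(0.6478) ≈ 80.8°.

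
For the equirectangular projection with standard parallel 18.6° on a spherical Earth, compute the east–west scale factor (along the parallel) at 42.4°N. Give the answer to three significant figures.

With standard parallel φ₀ = 18.6°, the equirectangular projection gives x = Rλ cos φ₀, y = Rφ, so h = 1 and k = cos 18.6° / cos φ.
k = cos 18.6° / cos 42.4° = 0.9478/0.7385 = 1.283.

1.28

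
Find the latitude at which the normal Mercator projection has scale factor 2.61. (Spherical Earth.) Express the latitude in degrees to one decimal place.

67.5°

Mercator scale is k = sec φ = 1/cos φ.
1/cos φ = 2.61  ⇒  cos φ = 0.3831  ⇒  φ = arccos(0.3831) ≈ 67.5°.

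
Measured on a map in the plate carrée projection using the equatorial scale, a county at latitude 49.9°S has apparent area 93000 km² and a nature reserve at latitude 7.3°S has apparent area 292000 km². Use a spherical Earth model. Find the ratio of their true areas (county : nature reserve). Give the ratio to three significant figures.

On the plate carrée, areal scale = h·k = 1 × sec φ, so true area = apparent × cos φ.
True area of county: 93000 × cos(49.9°) = 93000 × 0.6441 = 59900 km².
True area of nature reserve: 292000 × cos(7.3°) = 292000 × 0.9919 = 289600 km².
Ratio = 59900 / 289600 ≈ 0.207.

0.207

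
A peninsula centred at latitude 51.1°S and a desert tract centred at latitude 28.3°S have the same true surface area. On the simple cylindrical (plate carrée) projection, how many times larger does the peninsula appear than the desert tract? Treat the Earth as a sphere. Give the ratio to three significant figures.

1.40

For the equirectangular projection with φ₀ = 0 (plate carrée), h = 1 along meridians and k = sec φ along parallels.
Areal scale at 51.1°: h·k = 1.000 × 1.592 = 1.592.
Areal scale at 28.3°: h·k = 1.000 × 1.136 = 1.136.
Ratio = 1.592/1.136 ≈ 1.40.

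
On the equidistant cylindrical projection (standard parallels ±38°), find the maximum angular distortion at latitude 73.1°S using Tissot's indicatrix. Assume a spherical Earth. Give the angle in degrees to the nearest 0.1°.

With standard parallel φ₀ = 38°, the equirectangular projection gives x = Rλ cos φ₀, y = Rφ, so h = 1 and k = cos 38° / cos φ.
At 73.1°: h = 1.000, k = 2.711; principal scales a = 2.711, b = 1.000.
sin(ω/2) = (a − b)/(a + b) = 1.711/3.711 = 0.4610, so ω = 2 arcsin(0.4610) ≈ 54.9°.

54.9°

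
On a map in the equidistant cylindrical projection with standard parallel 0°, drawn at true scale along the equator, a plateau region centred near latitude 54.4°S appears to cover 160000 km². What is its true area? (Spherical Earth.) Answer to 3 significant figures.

93100 km²

Plate carrée maps x = Rλ, y = Rφ. The meridian scale is h = 1 and the parallel scale is k = 1/cos φ = sec φ.
Areal scale = h·k = 1 × sec φ; at 54.4°, h = 1.000, k = 1.718, so h·k = 1.718.
True area = apparent / (areal scale) = 160000 / 1.718 ≈ 93100 km².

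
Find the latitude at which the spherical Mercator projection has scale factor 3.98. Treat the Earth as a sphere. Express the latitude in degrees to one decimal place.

75.4°

Mercator scale is k = sec φ = 1/cos φ.
1/cos φ = 3.98  ⇒  cos φ = 0.2513  ⇒  φ = arccos(0.2513) ≈ 75.4°.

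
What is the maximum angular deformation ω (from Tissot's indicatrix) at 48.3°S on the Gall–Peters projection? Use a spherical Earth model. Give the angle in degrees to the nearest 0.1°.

7.0°

Gall–Peters is a cylindrical equal-area projection with standard parallels at ±45°. Cylindrical equal-area (φ₀ = 45°): h = cos φ / cos 45° along meridians, k = cos 45° / cos φ along parallels; h·k = 1.
At 48.3°: h = 0.9408, k = 1.063; principal scales a = 1.063, b = 0.9408.
sin(ω/2) = (a − b)/(a + b) = 0.1222/2.004 = 0.06097, so ω = 2 arcsin(0.06097) ≈ 7.0°.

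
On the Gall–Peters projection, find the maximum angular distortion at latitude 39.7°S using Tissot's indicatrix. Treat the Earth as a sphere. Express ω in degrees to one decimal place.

9.7°

Gall–Peters is a cylindrical equal-area projection with standard parallels at ±45°. For cylindrical equal-area with standard parallel φ₀, h = cos φ / cos φ₀ and k = cos φ₀ / cos φ, so h·k = 1.
At 39.7°: h = 1.088, k = 0.9190; principal scales a = 1.088, b = 0.9190.
sin(ω/2) = (a − b)/(a + b) = 0.1691/2.007 = 0.08423, so ω = 2 arcsin(0.08423) ≈ 9.7°.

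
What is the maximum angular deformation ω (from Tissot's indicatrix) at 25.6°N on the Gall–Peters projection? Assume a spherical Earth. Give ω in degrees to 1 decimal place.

27.6°

Gall–Peters is a cylindrical equal-area projection with standard parallels at ±45°. For cylindrical equal-area with standard parallel φ₀, h = cos φ / cos φ₀ and k = cos φ₀ / cos φ, so h·k = 1.
At 25.6°: h = 1.275, k = 0.7841; principal scales a = 1.275, b = 0.7841.
sin(ω/2) = (a − b)/(a + b) = 0.4913/2.059 = 0.2386, so ω = 2 arcsin(0.2386) ≈ 27.6°.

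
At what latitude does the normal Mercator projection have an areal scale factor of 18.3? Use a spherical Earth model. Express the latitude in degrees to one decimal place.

Mercator areal scale is sec²φ.
sec²φ = 18.3  ⇒  cos²φ = 0.05464  ⇒  cos φ = 0.2338.
φ = arccos(0.2338) ≈ 76.5°.

76.5°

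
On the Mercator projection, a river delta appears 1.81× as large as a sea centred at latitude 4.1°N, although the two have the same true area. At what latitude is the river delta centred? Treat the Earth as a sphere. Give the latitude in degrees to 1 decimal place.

On Mercator, (apparent₁)/(apparent₂) = sec²φ₁ / sec²φ₂ when true areas are equal.
cos²φ₂ / cos²φ₁ = 1.81  ⇒  cos φ₁ = cos 4.1° / √1.81 = 0.9974/1.345 = 0.7414.
φ₁ = arccos(0.7414) ≈ 42.1°.

42.1°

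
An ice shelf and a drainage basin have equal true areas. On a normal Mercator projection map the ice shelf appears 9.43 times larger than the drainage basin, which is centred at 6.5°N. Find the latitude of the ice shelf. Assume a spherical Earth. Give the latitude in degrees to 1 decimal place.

71.1°

On Mercator, (apparent₁)/(apparent₂) = sec²φ₁ / sec²φ₂ when true areas are equal.
cos²φ₂ / cos²φ₁ = 9.43  ⇒  cos φ₁ = cos 6.5° / √9.43 = 0.9936/3.071 = 0.3236.
φ₁ = arccos(0.3236) ≈ 71.1°.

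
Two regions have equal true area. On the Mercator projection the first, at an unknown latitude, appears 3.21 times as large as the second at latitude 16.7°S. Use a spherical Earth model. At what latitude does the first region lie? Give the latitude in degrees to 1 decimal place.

Mercator areal scale is sec²φ, so apparent-area ratio = sec²φ₁ / sec²φ₂ = cos²φ₂ / cos²φ₁.
cos²φ₂ / cos²φ₁ = 3.21  ⇒  cos φ₁ = cos 16.7° / √3.21 = 0.9578/1.792 = 0.5346.
φ₁ = arccos(0.5346) ≈ 57.7°.

57.7°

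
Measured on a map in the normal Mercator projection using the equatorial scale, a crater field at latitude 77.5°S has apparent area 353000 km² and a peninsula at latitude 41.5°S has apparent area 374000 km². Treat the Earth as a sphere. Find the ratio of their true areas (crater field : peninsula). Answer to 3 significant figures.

Mercator's areal exaggeration is sec²φ; hence true area = (apparent area) · cos²φ.
True area of crater field: 353000 × cos²(77.5°) = 353000 × 0.04685 = 16540 km².
True area of peninsula: 374000 × cos²(41.5°) = 374000 × 0.5609 = 209800 km².
Ratio = 16540 / 209800 ≈ 0.0788.

0.0788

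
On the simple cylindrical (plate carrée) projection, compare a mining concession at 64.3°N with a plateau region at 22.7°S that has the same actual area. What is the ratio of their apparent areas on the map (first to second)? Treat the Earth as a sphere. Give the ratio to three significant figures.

Plate carrée maps x = Rλ, y = Rφ. The meridian scale is h = 1 and the parallel scale is k = 1/cos φ = sec φ.
Areal scale at 64.3°: h·k = 1.000 × 2.306 = 2.306.
Areal scale at 22.7°: h·k = 1.000 × 1.084 = 1.084.
Ratio = 2.306/1.084 ≈ 2.13.

2.13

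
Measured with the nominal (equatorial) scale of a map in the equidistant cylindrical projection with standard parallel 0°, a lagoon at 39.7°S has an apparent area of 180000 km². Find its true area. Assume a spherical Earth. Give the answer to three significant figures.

138000 km²

In the plate carrée (x = Rλ, y = Rφ), meridians are true-scale (h = 1) and parallels are stretched by k = sec φ.
Areal scale = h·k = 1 × sec φ; at 39.7°, h = 1.000, k = 1.300, so h·k = 1.300.
True area = apparent / (areal scale) = 180000 / 1.300 ≈ 138000 km².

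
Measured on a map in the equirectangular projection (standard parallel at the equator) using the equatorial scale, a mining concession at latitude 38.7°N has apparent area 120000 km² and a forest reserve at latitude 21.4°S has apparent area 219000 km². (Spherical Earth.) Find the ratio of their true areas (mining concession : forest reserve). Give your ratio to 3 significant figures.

0.459

Plate carrée has h = 1 and k = sec φ, giving areal scale sec φ; true area = (apparent area) · cos φ.
True area of mining concession: 120000 × cos(38.7°) = 120000 × 0.7804 = 93650 km².
True area of forest reserve: 219000 × cos(21.4°) = 219000 × 0.9311 = 203900 km².
Ratio = 93650 / 203900 ≈ 0.459.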